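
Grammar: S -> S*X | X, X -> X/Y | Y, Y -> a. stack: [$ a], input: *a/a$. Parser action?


'a' on top is the handle for Y -> a
Action: reduce (Y -> a)


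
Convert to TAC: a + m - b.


Break into single-operator statements:
t1 = a + m
t2 = t1 - b


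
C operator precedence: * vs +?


'*' is multiplicative (level 10); '+' is additive (level 9)
Higher level binds tighter
'*' has higher precedence than '+'


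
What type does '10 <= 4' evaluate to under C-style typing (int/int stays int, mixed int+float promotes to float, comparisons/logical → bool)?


Operand types: int <= int
Rule: comparison yields bool
Result type: bool


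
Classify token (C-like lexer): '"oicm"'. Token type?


Pattern: double-quoted sequence
Type: STRING_LITERAL


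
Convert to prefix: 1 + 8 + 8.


left-to-right (same/higher precedence on left): tree is (+ (+ 1 8) 8)
Prefix: + + 1 8 8


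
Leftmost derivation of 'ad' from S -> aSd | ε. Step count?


Derivation: S => aSd => ad
Steps: 2


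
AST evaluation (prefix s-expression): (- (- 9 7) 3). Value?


Evaluate inner: (- 9 7) = 2
Evaluate root: (- 2 3) = -1
Result: -1


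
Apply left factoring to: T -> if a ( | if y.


Common prefix: 'if'
Factored: T -> if T', T' -> a ( | y


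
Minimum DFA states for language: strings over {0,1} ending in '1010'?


Track the longest suffix of input matching a prefix of '1010': 5 classes (prefixes of length 0..4)
Minimal DFA: 5 states


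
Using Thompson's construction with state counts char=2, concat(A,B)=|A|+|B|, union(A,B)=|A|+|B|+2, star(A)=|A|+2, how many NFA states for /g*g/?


Syntax tree has 2 char leaf(s), 0 union(s), 1 star(s)
chars contribute 2×2 = 4; each union adds +2; each star adds +2
Total: 4 + 0 + 2 = 6 states


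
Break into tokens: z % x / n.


Scan left to right, longest-match per lexeme
Tokens: ID(z), OP(%), ID(x), OP(/), ID(n)


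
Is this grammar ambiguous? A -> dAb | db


balanced d^n…b^n: each string has a unique parse
Unambiguous


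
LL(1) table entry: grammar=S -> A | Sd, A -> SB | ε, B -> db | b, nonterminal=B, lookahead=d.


For [B, d]: 'd' ∈ FIRST(db)
Entry: B -> db


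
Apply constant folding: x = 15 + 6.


15 + 6 = 21 at compile time
Optimized: x = 21


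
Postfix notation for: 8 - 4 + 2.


Left to right (same or higher precedence on left)
Postfix: 8 4 - 2 +


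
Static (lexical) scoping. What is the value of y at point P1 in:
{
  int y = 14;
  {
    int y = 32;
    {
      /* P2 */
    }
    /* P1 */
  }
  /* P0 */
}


y declared in the same block as P1
y = 32


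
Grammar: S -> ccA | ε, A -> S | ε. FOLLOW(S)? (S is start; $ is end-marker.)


$ ∈ FOLLOW(S). For each A -> αBβ: add FIRST(β)\{ε} to FOLLOW(B); if β nullable, add FOLLOW(A).
FOLLOW(S) = {$}


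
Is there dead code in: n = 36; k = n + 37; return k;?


n is read by k's definition; k is returned
No dead code


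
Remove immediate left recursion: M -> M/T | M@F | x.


Left-recursive alternatives: M/T, M@F; non-recursive: x
Introduce M': M -> xM', M' -> /TM' | @FM' | ε


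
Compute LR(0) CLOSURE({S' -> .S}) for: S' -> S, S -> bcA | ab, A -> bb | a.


Start: S' -> .S
For each item with dot before a nonterminal B, add B -> .γ for every B-production
Closure: [S' -> .S, S -> .bcA, S -> .ab]


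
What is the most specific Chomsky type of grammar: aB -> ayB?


LHS has context (more than one symbol) and |LHS| ≤ |RHS|
Classification: Type 1 (Context-Sensitive)


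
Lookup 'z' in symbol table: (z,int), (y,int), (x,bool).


Lookup 'z' → type int


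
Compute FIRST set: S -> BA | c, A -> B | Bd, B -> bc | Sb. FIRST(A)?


Per alternative of A: FIRST(B) = {b, c}; FIRST(Bd) = {b, c}
FIRST(A) = {b, c}


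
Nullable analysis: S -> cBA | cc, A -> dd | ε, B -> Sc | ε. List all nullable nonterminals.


A nonterminal is nullable iff some alternative derives ε (directly, or every symbol in it is nullable)
Nullable: {A, B}


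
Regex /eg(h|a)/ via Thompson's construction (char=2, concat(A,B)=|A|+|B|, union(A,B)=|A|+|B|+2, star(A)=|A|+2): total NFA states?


Syntax tree has 4 char leaf(s), 1 union(s), 0 star(s)
chars contribute 4×2 = 8; each union adds +2; each star adds +2
Total: 8 + 2 + 0 = 10 states


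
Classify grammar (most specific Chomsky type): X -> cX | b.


Right-linear: every RHS is a terminal or a terminal followed by one nonterminal
Classification: Type 3 (Regular)


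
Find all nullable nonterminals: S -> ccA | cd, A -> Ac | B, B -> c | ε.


A nonterminal is nullable iff some alternative derives ε (directly, or every symbol in it is nullable)
Nullable: {A, B}


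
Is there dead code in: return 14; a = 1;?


statement follows a return and is unreachable
Dead: 'a = 1'


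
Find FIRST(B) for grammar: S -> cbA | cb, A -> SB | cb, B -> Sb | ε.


Per alternative of B: FIRST(Sb) = {c}; FIRST(ε) = {ε}
FIRST(B) = {c, ε}


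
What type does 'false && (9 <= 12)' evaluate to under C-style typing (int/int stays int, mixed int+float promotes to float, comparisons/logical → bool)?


Operand types: bool && bool
Rule: logical operators take bool operands and yield bool
Result type: bool


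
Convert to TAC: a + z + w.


Break into single-operator statements:
t1 = a + z
t2 = t1 + w


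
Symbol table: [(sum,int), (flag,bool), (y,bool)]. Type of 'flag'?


Lookup 'flag' → type bool


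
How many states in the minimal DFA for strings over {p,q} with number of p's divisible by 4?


Track (count of p) mod 4: states 0..3, accept at 0
Minimal DFA: 4 states


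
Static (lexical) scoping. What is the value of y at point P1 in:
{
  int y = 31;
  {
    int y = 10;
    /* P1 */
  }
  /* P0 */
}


y declared in the same block as P1
y = 10


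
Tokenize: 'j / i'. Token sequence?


Scan left to right, longest-match per lexeme
Tokens: ID(j), OP(/), ID(i)


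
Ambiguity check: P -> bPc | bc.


balanced b^n…c^n: each string has a unique parse
Unambiguous


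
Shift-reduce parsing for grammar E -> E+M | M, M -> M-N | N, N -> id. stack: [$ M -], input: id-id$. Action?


no handle; shift 'id'
Action: shift


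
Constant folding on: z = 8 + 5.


8 + 5 = 13 at compile time
Optimized: z = 13


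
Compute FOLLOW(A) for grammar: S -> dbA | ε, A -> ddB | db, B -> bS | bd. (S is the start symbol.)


$ ∈ FOLLOW(S). For each A -> αBβ: add FIRST(β)\{ε} to FOLLOW(B); if β nullable, add FOLLOW(A).
FOLLOW(A) = {$}


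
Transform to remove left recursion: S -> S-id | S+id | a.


Left-recursive alternatives: S-id, S+id; non-recursive: a
Introduce S': S -> aS', S' -> -idS' | +idS' | ε


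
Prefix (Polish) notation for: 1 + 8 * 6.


'*' binds tighter: tree is (+ 1 (* 8 6))
Prefix: + 1 * 8 6


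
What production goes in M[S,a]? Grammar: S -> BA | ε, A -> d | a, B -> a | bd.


For [S, a]: 'a' ∈ FIRST(BA)
Entry: S -> BA


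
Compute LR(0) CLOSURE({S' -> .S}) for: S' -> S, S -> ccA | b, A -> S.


Start: S' -> .S
For each item with dot before a nonterminal B, add B -> .γ for every B-production
Closure: [S' -> .S, S -> .ccA, S -> .b]


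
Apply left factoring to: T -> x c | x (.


Common prefix: 'x'
Factored: T -> x T', T' -> c | (


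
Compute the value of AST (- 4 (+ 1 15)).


Evaluate inner: (+ 1 15) = 16
Evaluate root: (- 4 16) = -12
Result: -12


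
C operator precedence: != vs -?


'-' is additive (level 9); '!=' is equality (level 6)
Higher level binds tighter
'-' has higher precedence than '!='


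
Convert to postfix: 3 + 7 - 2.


Left to right (same or higher precedence on left)
Postfix: 3 7 + 2 -


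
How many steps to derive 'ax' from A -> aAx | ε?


Derivation: A => aAx => ax
Steps: 2


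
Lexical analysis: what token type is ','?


Pattern: delimiter/punctuation
Type: PUNCTUATION


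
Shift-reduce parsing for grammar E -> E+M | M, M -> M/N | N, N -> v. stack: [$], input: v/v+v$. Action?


no handle on stack; shift 'v'
Action: shift


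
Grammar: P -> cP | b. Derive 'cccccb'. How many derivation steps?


Derivation: P => cP => ccP => cccP => ccccP => cccccP => cccccb
Steps: 6


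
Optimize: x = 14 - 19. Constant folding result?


14 - 19 = -5 at compile time
Optimized: x = -5


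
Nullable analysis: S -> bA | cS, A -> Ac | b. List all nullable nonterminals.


A nonterminal is nullable iff some alternative derives ε (directly, or every symbol in it is nullable)
Nullable: {}


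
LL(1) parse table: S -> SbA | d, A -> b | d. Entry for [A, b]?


For [A, b]: 'b' ∈ FIRST(b)
Entry: A -> b


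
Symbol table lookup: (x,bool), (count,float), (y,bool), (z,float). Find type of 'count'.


Lookup 'count' → type float


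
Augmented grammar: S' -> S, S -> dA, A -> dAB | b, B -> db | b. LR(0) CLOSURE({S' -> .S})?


Start: S' -> .S
For each item with dot before a nonterminal B, add B -> .γ for every B-production
Closure: [S' -> .S, S -> .dA]


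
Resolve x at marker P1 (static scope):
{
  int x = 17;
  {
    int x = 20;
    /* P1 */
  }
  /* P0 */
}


x declared in the same block as P1
x = 20


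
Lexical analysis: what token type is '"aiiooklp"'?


Pattern: double-quoted sequence
Type: STRING_LITERAL


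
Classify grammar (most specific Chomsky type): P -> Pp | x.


Left-linear: every RHS is a terminal or one nonterminal followed by a terminal
Classification: Type 3 (Regular)


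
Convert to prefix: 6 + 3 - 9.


left-to-right (same/higher precedence on left): tree is (- (+ 6 3) 9)
Prefix: - + 6 3 9


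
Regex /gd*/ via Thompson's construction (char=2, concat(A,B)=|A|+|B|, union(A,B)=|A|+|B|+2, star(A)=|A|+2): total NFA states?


Syntax tree has 2 char leaf(s), 0 union(s), 1 star(s)
chars contribute 2×2 = 4; each union adds +2; each star adds +2
Total: 4 + 0 + 2 = 6 states


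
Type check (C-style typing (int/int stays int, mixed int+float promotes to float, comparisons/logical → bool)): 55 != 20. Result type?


Operand types: int != int
Rule: comparison yields bool
Result type: bool


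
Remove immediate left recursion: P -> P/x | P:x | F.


Left-recursive alternatives: P/x, P:x; non-recursive: F
Introduce P': P -> FP', P' -> /xP' | :xP' | ε


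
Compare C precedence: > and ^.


'>' is relational (level 7); '^' is bitwise XOR (level 4)
Higher level binds tighter
'>' has higher precedence than '^'


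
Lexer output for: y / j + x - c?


Scan left to right, longest-match per lexeme
Tokens: ID(y), OP(/), ID(j), OP(+), ID(x), OP(-), ID(c)


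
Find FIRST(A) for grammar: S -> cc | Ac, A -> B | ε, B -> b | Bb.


Per alternative of A: FIRST(B) = {b}; FIRST(ε) = {ε}
FIRST(A) = {b, ε}


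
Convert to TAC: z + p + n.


Break into single-operator statements:
t1 = z + p
t2 = t1 + n


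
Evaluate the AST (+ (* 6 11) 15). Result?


Evaluate inner: (* 6 11) = 66
Evaluate root: (+ 66 15) = 81
Result: 81


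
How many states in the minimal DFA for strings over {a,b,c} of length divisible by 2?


Track length mod 2: states 0..1, accept at 0
Minimal DFA: 2 states


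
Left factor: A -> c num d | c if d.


Common prefix: 'c'
Factored: A -> c A', A' -> num d | if d


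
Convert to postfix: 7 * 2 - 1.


Left to right (same or higher precedence on left)
Postfix: 7 2 * 1 -


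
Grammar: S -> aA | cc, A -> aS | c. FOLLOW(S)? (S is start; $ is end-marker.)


$ ∈ FOLLOW(S). For each A -> αBβ: add FIRST(β)\{ε} to FOLLOW(B); if β nullable, add FOLLOW(A).
FOLLOW(S) = {$}


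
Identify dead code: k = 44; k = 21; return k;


first assignment to k is overwritten before any read
Dead: 'k = 44'


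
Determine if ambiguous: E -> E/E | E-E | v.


'v/v-v' has two parse trees (no precedence encoded between / and -)
Ambiguous


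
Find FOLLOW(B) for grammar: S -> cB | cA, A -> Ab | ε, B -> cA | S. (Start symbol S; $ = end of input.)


$ ∈ FOLLOW(S). For each A -> αBβ: add FIRST(β)\{ε} to FOLLOW(B); if β nullable, add FOLLOW(A).
FOLLOW(B) = {$}


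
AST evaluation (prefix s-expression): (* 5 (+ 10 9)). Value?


Evaluate inner: (+ 10 9) = 19
Evaluate root: (* 5 19) = 95
Result: 95


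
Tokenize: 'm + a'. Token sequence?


Scan left to right, longest-match per lexeme
Tokens: ID(m), OP(+), ID(a)


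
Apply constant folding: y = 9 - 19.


9 - 19 = -10 at compile time
Optimized: y = -10


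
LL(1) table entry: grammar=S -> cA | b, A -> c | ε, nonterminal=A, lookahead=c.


For [A, c]: 'c' ∈ FIRST(c)
Entry: A -> c


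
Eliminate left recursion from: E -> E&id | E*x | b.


Left-recursive alternatives: E&id, E*x; non-recursive: b
Introduce E': E -> bE', E' -> &idE' | *xE' | ε


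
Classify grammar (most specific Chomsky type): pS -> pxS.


LHS has context (more than one symbol) and |LHS| ≤ |RHS|
Classification: Type 1 (Context-Sensitive)


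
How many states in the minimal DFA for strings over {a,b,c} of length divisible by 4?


Track length mod 4: states 0..3, accept at 0
Minimal DFA: 4 states


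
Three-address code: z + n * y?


Break into single-operator statements:
t1 = n * y
t2 = z + t1


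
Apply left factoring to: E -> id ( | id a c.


Common prefix: 'id'
Factored: E -> id E', E' -> ( | a c


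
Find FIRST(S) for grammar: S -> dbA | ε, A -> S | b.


Per alternative of S: FIRST(dbA) = {d}; FIRST(ε) = {ε}
FIRST(S) = {d, ε}


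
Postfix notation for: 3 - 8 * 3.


* has higher precedence, evaluate 8*3 first
Postfix: 3 8 3 * -


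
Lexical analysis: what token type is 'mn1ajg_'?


Pattern: letter/underscore followed by alphanumerics, not a keyword
Type: IDENTIFIER


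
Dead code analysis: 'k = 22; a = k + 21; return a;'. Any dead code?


k is read by a's definition; a is returned
No dead code


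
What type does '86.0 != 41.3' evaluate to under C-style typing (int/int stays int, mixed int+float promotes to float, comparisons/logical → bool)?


Operand types: float != float
Rule: comparison yields bool
Result type: bool


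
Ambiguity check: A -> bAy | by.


balanced b^n…y^n: each string has a unique parse
Unambiguous


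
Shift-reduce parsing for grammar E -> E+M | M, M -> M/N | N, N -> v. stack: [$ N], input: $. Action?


'N' (not preceded by M/) is the handle for M -> N
Action: reduce (M -> N)


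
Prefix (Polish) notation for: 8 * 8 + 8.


left-to-right (same/higher precedence on left): tree is (+ (* 8 8) 8)
Prefix: + * 8 8 8


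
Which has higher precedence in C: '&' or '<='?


'<=' is relational (level 7); '&' is bitwise AND (level 5)
Higher level binds tighter
'<=' has higher precedence than '&'


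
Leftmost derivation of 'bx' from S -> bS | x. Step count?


Derivation: S => bS => bx
Steps: 2


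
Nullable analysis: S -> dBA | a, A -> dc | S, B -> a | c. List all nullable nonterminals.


A nonterminal is nullable iff some alternative derives ε (directly, or every symbol in it is nullable)
Nullable: {}


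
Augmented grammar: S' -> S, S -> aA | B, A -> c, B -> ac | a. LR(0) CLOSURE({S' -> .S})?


Start: S' -> .S
For each item with dot before a nonterminal B, add B -> .γ for every B-production
Closure: [S' -> .S, S -> .aA, S -> .B, B -> .ac, B -> .a]


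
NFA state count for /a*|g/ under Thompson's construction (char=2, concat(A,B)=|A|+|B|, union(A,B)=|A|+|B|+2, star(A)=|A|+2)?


Syntax tree has 2 char leaf(s), 1 union(s), 1 star(s)
chars contribute 2×2 = 4; each union adds +2; each star adds +2
Total: 4 + 2 + 2 = 8 states


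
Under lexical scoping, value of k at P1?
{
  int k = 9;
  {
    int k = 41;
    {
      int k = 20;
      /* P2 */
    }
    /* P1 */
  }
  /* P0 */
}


k declared in the same block as P1
k = 41


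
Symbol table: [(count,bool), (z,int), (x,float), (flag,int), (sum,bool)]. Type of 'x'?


Lookup 'x' → type float


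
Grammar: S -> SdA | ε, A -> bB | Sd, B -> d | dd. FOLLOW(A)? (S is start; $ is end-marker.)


$ ∈ FOLLOW(S). For each A -> αBβ: add FIRST(β)\{ε} to FOLLOW(B); if β nullable, add FOLLOW(A).
FOLLOW(A) = {$, d}


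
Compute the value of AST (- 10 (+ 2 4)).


Evaluate inner: (+ 2 4) = 6
Evaluate root: (- 10 6) = 4
Result: 4


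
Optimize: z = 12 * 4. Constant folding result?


12 * 4 = 48 at compile time
Optimized: z = 48


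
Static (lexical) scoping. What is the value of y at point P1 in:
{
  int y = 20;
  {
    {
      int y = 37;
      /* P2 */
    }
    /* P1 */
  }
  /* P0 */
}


P1's block does not declare y; resolves to the enclosing declaration at depth 0
y = 20


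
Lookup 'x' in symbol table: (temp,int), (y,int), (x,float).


Lookup 'x' → type float


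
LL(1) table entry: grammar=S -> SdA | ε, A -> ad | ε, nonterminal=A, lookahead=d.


For [A, d]: ε is nullable and 'd' ∈ FOLLOW(A)
Entry: A -> ε


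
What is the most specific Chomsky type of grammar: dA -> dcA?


LHS has context (more than one symbol) and |LHS| ≤ |RHS|
Classification: Type 1 (Context-Sensitive)


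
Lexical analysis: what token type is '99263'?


Pattern: digits only
Type: INTEGER_LITERAL


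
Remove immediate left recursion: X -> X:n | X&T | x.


Left-recursive alternatives: X:n, X&T; non-recursive: x
Introduce X': X -> xX', X' -> :nX' | &TX' | ε


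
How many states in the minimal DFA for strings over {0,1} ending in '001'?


Track the longest suffix of input matching a prefix of '001': 4 classes (prefixes of length 0..3)
Minimal DFA: 4 states


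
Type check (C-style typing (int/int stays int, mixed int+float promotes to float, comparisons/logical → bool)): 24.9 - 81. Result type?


Operand types: float - int
Rule: mixed int/float promotes to float; int/int stays int
Result type: float


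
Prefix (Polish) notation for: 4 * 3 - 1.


left-to-right (same/higher precedence on left): tree is (- (* 4 3) 1)
Prefix: - * 4 3 1


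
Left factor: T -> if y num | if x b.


Common prefix: 'if'
Factored: T -> if T', T' -> y num | x b


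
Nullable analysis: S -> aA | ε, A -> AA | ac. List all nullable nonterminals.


A nonterminal is nullable iff some alternative derives ε (directly, or every symbol in it is nullable)
Nullable: {S}


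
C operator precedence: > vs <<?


'<<' is shift (level 8); '>' is relational (level 7)
Higher level binds tighter
'<<' has higher precedence than '>'


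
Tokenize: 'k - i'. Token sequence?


Scan left to right, longest-match per lexeme
Tokens: ID(k), OP(-), ID(i)


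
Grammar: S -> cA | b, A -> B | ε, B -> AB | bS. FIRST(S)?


Per alternative of S: FIRST(cA) = {c}; FIRST(b) = {b}
FIRST(S) = {b, c}


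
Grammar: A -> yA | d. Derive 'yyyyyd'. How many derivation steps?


Derivation: A => yA => yyA => yyyA => yyyyA => yyyyyA => yyyyyd
Steps: 6


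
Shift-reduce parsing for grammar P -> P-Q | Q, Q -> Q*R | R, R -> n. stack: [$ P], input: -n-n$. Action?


shift '-' to continue P -> P-Q
Action: shift


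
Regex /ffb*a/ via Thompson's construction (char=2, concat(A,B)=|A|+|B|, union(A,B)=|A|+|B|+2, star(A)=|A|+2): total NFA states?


Syntax tree has 4 char leaf(s), 0 union(s), 1 star(s)
chars contribute 4×2 = 8; each union adds +2; each star adds +2
Total: 8 + 0 + 2 = 10 states


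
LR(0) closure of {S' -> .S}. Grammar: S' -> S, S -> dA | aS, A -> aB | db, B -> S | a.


Start: S' -> .S
For each item with dot before a nonterminal B, add B -> .γ for every B-production
Closure: [S' -> .S, S -> .dA, S -> .aS]


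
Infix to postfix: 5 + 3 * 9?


* has higher precedence, evaluate 3*9 first
Postfix: 5 3 9 * +


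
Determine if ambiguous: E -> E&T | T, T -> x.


precedence layered via separate nonterminal T: deterministic
Unambiguous


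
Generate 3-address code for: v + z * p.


Break into single-operator statements:
t1 = z * p
t2 = v + t1


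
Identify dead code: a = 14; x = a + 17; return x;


a is read by x's definition; x is returned
No dead code


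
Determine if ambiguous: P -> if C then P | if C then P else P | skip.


dangling else: 'if C then if C then skip else skip' parses two ways
Ambiguous


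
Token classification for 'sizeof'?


Pattern: reserved word
Type: KEYWORD


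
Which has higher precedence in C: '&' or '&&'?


'&' is bitwise AND (level 5); '&&' is logical AND (level 2)
Higher level binds tighter
'&' has higher precedence than '&&'


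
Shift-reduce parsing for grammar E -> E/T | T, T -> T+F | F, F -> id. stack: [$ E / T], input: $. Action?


handle 'E/T' on top; lookahead ∈ FOLLOW(E) = {/, $}
Action: reduce (E -> E/T)


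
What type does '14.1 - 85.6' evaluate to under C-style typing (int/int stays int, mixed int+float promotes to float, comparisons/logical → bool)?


Operand types: float - float
Rule: mixed int/float promotes to float; int/int stays int
Result type: float


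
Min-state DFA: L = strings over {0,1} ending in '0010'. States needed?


Track the longest suffix of input matching a prefix of '0010': 5 classes (prefixes of length 0..4)
Minimal DFA: 5 states


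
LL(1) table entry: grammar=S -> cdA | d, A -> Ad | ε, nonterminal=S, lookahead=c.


For [S, c]: 'c' ∈ FIRST(cdA)
Entry: S -> cdA


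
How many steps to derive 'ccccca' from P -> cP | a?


Derivation: P => cP => ccP => cccP => ccccP => cccccP => ccccca
Steps: 6


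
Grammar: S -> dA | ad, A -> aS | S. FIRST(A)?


Per alternative of A: FIRST(aS) = {a}; FIRST(S) = {a, d}
FIRST(A) = {a, d}


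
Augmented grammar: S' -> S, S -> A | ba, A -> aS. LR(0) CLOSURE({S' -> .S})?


Start: S' -> .S
For each item with dot before a nonterminal B, add B -> .γ for every B-production
Closure: [S' -> .S, S -> .A, S -> .ba, A -> .aS]


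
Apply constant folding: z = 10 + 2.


10 + 2 = 12 at compile time
Optimized: z = 12


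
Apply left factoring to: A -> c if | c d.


Common prefix: 'c'
Factored: A -> c A', A' -> if | d


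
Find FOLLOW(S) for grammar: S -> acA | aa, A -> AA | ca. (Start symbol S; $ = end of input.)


$ ∈ FOLLOW(S). For each A -> αBβ: add FIRST(β)\{ε} to FOLLOW(B); if β nullable, add FOLLOW(A).
FOLLOW(S) = {$}


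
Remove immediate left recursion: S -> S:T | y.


Left-recursive alternatives: S:T; non-recursive: y
Introduce S': S -> yS', S' -> :TS' | ε


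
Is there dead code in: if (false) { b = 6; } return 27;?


condition is constant false, so the whole block is unreachable
Dead: 'if (false) { b = 6; }'


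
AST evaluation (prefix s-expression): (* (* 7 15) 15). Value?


Evaluate inner: (* 7 15) = 105
Evaluate root: (* 105 15) = 1575
Result: 1575


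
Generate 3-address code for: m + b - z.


Break into single-operator statements:
t1 = m + b
t2 = t1 - z


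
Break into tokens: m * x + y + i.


Scan left to right, longest-match per lexeme
Tokens: ID(m), OP(*), ID(x), OP(+), ID(y), OP(+), ID(i)


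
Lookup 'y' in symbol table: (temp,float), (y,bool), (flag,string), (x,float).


Lookup 'y' → type bool


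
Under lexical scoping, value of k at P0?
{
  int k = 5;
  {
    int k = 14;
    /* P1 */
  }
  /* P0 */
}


k declared in the same block as P0
k = 5


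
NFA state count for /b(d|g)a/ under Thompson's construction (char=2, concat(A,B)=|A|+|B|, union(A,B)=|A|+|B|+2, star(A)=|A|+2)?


Syntax tree has 4 char leaf(s), 1 union(s), 0 star(s)
chars contribute 4×2 = 8; each union adds +2; each star adds +2
Total: 8 + 2 + 0 = 10 states


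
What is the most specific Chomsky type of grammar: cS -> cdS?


LHS has context (more than one symbol) and |LHS| ≤ |RHS|
Classification: Type 1 (Context-Sensitive)


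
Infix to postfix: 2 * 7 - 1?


Left to right (same or higher precedence on left)
Postfix: 2 7 * 1 -


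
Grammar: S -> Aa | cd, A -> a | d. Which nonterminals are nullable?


A nonterminal is nullable iff some alternative derives ε (directly, or every symbol in it is nullable)
Nullable: {}


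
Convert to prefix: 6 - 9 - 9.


left-to-right (same/higher precedence on left): tree is (- (- 6 9) 9)
Prefix: - - 6 9 9


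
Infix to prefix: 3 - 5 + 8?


left-to-right (same/higher precedence on left): tree is (+ (- 3 5) 8)
Prefix: + - 3 5 8


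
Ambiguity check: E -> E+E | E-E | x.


'x+x-x' has two parse trees (no precedence encoded between + and -)
Ambiguous


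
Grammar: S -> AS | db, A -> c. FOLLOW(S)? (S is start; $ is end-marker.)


$ ∈ FOLLOW(S). For each A -> αBβ: add FIRST(β)\{ε} to FOLLOW(B); if β nullable, add FOLLOW(A).
FOLLOW(S) = {$}


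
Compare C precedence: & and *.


'*' is multiplicative (level 10); '&' is bitwise AND (level 5)
Higher level binds tighter
'*' has higher precedence than '&'


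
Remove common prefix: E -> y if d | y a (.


Common prefix: 'y'
Factored: E -> y E', E' -> if d | a (


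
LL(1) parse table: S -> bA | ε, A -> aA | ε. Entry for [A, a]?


For [A, a]: 'a' ∈ FIRST(aA)
Entry: A -> aA


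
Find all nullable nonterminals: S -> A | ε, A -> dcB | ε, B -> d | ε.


A nonterminal is nullable iff some alternative derives ε (directly, or every symbol in it is nullable)
Nullable: {A, B, S}


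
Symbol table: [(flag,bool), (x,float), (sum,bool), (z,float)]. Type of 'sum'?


Lookup 'sum' → type bool


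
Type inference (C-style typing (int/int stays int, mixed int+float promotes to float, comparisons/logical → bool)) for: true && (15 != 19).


Operand types: bool && bool
Rule: logical operators take bool operands and yield bool
Result type: bool


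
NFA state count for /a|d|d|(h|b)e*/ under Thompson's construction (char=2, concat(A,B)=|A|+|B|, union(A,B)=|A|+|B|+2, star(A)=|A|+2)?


Syntax tree has 6 char leaf(s), 4 union(s), 1 star(s)
chars contribute 6×2 = 12; each union adds +2; each star adds +2
Total: 12 + 8 + 2 = 22 states


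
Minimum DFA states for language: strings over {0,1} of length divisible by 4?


Track length mod 4: states 0..3, accept at 0
Minimal DFA: 4 states


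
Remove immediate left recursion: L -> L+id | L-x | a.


Left-recursive alternatives: L+id, L-x; non-recursive: a
Introduce L': L -> aL', L' -> +idL' | -xL' | ε


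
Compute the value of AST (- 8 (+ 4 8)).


Evaluate inner: (+ 4 8) = 12
Evaluate root: (- 8 12) = -4
Result: -4


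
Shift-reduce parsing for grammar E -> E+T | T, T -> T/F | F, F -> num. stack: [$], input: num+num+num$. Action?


no handle on stack; shift 'num'
Action: shift


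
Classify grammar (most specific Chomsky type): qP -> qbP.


LHS has context (more than one symbol) and |LHS| ≤ |RHS|
Classification: Type 1 (Context-Sensitive)


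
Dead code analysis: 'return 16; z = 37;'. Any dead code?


statement follows a return and is unreachable
Dead: 'z = 37'


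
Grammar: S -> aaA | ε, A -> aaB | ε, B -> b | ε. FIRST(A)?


Per alternative of A: FIRST(aaB) = {a}; FIRST(ε) = {ε}
FIRST(A) = {a, ε}


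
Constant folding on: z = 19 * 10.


19 * 10 = 190 at compile time
Optimized: z = 190


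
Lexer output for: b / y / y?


Scan left to right, longest-match per lexeme
Tokens: ID(b), OP(/), ID(y), OP(/), ID(y)


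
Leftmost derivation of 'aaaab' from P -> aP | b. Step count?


Derivation: P => aP => aaP => aaaP => aaaaP => aaaab
Steps: 5


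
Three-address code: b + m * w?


Break into single-operator statements:
t1 = m * w
t2 = b + t1


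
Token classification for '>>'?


Pattern: operator symbol
Type: OPERATOR


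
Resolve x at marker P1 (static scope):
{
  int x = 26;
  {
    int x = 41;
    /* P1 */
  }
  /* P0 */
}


x declared in the same block as P1
x = 41


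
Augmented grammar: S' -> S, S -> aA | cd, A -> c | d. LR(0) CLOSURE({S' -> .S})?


Start: S' -> .S
For each item with dot before a nonterminal B, add B -> .γ for every B-production
Closure: [S' -> .S, S -> .aA, S -> .cd]


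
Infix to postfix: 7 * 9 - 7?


Left to right (same or higher precedence on left)
Postfix: 7 9 * 7 -


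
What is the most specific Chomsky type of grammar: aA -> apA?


LHS has context (more than one symbol) and |LHS| ≤ |RHS|
Classification: Type 1 (Context-Sensitive)


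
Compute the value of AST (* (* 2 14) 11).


Evaluate inner: (* 2 14) = 28
Evaluate root: (* 28 11) = 308
Result: 308


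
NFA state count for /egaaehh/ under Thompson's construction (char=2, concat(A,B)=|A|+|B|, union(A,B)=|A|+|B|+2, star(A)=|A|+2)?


Syntax tree has 7 char leaf(s), 0 union(s), 0 star(s)
chars contribute 7×2 = 14; each union adds +2; each star adds +2
Total: 14 + 0 + 0 = 14 states


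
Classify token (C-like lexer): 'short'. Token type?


Pattern: reserved word
Type: KEYWORD


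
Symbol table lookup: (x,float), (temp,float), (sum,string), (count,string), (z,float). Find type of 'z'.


Lookup 'z' → type float


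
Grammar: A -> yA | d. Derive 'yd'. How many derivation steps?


Derivation: A => yA => yd
Steps: 2


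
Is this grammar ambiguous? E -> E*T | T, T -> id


precedence layered via separate nonterminal T: deterministic
Unambiguous


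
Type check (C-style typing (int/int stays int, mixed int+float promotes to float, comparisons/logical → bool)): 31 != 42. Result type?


Operand types: int != int
Rule: comparison yields bool
Result type: bool


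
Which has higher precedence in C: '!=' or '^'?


'!=' is equality (level 6); '^' is bitwise XOR (level 4)
Higher level binds tighter
'!=' has higher precedence than '^'


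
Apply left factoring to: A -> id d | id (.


Common prefix: 'id'
Factored: A -> id A', A' -> d | (


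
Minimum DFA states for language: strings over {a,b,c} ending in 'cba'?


Track the longest suffix of input matching a prefix of 'cba': 4 classes (prefixes of length 0..3)
Minimal DFA: 4 states


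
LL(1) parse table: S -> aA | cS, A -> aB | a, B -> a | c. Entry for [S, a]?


For [S, a]: 'a' ∈ FIRST(aA)
Entry: S -> aA


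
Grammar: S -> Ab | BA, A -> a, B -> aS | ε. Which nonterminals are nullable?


A nonterminal is nullable iff some alternative derives ε (directly, or every symbol in it is nullable)
Nullable: {B}


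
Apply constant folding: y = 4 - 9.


4 - 9 = -5 at compile time
Optimized: y = -5


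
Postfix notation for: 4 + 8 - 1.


Left to right (same or higher precedence on left)
Postfix: 4 8 + 1 -


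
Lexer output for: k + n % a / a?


Scan left to right, longest-match per lexeme
Tokens: ID(k), OP(+), ID(n), OP(%), ID(a), OP(/), ID(a)


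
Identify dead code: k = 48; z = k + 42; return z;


k is read by z's definition; z is returned
No dead code


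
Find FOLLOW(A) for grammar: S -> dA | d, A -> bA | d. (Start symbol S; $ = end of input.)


$ ∈ FOLLOW(S). For each A -> αBβ: add FIRST(β)\{ε} to FOLLOW(B); if β nullable, add FOLLOW(A).
FOLLOW(A) = {$}


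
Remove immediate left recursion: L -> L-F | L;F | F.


Left-recursive alternatives: L-F, L;F; non-recursive: F
Introduce L': L -> FL', L' -> -FL' | ;FL' | ε


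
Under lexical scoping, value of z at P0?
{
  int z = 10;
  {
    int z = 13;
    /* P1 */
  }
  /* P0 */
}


z declared in the same block as P0
z = 10


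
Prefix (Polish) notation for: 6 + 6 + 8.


left-to-right (same/higher precedence on left): tree is (+ (+ 6 6) 8)
Prefix: + + 6 6 8


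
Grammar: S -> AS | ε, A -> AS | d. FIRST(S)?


Per alternative of S: FIRST(AS) = {d}; FIRST(ε) = {ε}
FIRST(S) = {d, ε}


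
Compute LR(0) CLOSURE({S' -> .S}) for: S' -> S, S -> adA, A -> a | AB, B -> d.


Start: S' -> .S
For each item with dot before a nonterminal B, add B -> .γ for every B-production
Closure: [S' -> .S, S -> .adA]


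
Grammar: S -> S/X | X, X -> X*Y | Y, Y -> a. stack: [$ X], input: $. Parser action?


lookahead ∉ {*} so X won't extend; reduce S -> X
Action: reduce (S -> X)


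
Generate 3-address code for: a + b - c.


Break into single-operator statements:
t1 = a + b
t2 = t1 - c


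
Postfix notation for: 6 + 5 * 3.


* has higher precedence, evaluate 5*3 first
Postfix: 6 5 3 * +


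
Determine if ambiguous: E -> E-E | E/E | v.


'v-v/v' has two parse trees (no precedence encoded between - and /)
Ambiguous


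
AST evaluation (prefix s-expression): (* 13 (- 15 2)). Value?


Evaluate inner: (- 15 2) = 13
Evaluate root: (* 13 13) = 169
Result: 169


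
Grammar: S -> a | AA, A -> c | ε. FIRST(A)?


Per alternative of A: FIRST(c) = {c}; FIRST(ε) = {ε}
FIRST(A) = {c, ε}


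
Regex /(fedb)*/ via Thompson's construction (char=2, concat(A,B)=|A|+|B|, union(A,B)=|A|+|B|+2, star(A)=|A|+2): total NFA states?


Syntax tree has 4 char leaf(s), 0 union(s), 1 star(s)
chars contribute 4×2 = 8; each union adds +2; each star adds +2
Total: 8 + 0 + 2 = 10 states


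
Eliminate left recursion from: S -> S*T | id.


Left-recursive alternatives: S*T; non-recursive: id
Introduce S': S -> idS', S' -> *TS' | ε


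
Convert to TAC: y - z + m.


Break into single-operator statements:
t1 = y - z
t2 = t1 + m


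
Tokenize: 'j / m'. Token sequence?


Scan left to right, longest-match per lexeme
Tokens: ID(j), OP(/), ID(m)


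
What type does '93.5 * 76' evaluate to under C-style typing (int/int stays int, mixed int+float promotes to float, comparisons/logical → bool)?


Operand types: float * int
Rule: mixed int/float promotes to float; int/int stays int
Result type: float


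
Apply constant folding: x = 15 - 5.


15 - 5 = 10 at compile time
Optimized: x = 10


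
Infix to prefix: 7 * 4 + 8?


left-to-right (same/higher precedence on left): tree is (+ (* 7 4) 8)
Prefix: + * 7 4 8


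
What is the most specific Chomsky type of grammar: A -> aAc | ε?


Single nonterminal LHS, but a^n c^n is not regular
Classification: Type 2 (Context-Free)


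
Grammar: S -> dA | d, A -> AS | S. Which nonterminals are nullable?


A nonterminal is nullable iff some alternative derives ε (directly, or every symbol in it is nullable)
Nullable: {}


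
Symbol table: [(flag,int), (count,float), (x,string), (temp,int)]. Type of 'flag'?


Lookup 'flag' → type int


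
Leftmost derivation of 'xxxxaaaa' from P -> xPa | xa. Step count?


Derivation: P => xPa => xxPaa => xxxPaaa => xxxxaaaa
Steps: 4


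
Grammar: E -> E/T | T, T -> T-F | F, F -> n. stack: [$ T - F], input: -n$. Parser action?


handle 'T-F' on top
Action: reduce (T -> T-F)


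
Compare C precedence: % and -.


'%' is multiplicative (level 10); '-' is additive (level 9)
Higher level binds tighter
'%' has higher precedence than '-'


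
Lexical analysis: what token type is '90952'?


Pattern: digits only
Type: INTEGER_LITERAL


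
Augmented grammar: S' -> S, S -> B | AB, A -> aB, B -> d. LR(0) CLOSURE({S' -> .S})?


Start: S' -> .S
For each item with dot before a nonterminal B, add B -> .γ for every B-production
Closure: [S' -> .S, S -> .B, S -> .AB, B -> .d, A -> .aB]


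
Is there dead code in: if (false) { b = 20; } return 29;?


condition is constant false, so the whole block is unreachable
Dead: 'if (false) { b = 20; }'


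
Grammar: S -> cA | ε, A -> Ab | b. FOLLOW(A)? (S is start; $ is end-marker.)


$ ∈ FOLLOW(S). For each A -> αBβ: add FIRST(β)\{ε} to FOLLOW(B); if β nullable, add FOLLOW(A).
FOLLOW(A) = {$, b}


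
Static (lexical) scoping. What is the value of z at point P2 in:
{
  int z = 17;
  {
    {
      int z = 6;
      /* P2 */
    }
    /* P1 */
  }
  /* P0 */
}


z declared in the same block as P2
z = 6


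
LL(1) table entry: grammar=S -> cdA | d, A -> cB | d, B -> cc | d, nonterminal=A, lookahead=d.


For [A, d]: 'd' ∈ FIRST(d)
Entry: A -> d


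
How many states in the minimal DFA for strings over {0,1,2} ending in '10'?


Track the longest suffix of input matching a prefix of '10': 3 classes (prefixes of length 0..2)
Minimal DFA: 3 states


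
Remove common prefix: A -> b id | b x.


Common prefix: 'b'
Factored: A -> b A', A' -> id | x


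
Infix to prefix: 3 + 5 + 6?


left-to-right (same/higher precedence on left): tree is (+ (+ 3 5) 6)
Prefix: + + 3 5 6


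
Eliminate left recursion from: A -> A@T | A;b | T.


Left-recursive alternatives: A@T, A;b; non-recursive: T
Introduce A': A -> TA', A' -> @TA' | ;bA' | ε


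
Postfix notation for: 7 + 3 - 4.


Left to right (same or higher precedence on left)
Postfix: 7 3 + 4 -


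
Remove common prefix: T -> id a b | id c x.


Common prefix: 'id'
Factored: T -> id T', T' -> a b | c x


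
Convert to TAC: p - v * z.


Break into single-operator statements:
t1 = v * z
t2 = p - t1


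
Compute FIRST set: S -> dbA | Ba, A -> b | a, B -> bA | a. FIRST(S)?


Per alternative of S: FIRST(dbA) = {d}; FIRST(Ba) = {a, b}
FIRST(S) = {a, b, d}


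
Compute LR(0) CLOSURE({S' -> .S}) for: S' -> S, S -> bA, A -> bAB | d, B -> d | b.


Start: S' -> .S
For each item with dot before a nonterminal B, add B -> .γ for every B-production
Closure: [S' -> .S, S -> .bA]


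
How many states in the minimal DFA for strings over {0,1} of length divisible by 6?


Track length mod 6: states 0..5, accept at 0
Minimal DFA: 6 states


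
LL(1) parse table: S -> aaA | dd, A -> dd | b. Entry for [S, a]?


For [S, a]: 'a' ∈ FIRST(aaA)
Entry: S -> aaA


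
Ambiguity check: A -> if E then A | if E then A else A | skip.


dangling else: 'if E then if E then skip else skip' parses two ways
Ambiguous


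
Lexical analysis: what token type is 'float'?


Pattern: reserved word
Type: KEYWORD


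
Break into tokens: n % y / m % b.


Scan left to right, longest-match per lexeme
Tokens: ID(n), OP(%), ID(y), OP(/), ID(m), OP(%), ID(b)


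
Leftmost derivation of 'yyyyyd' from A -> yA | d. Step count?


Derivation: A => yA => yyA => yyyA => yyyyA => yyyyyA => yyyyyd
Steps: 6


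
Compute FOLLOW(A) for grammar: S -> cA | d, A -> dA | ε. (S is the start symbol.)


$ ∈ FOLLOW(S). For each A -> αBβ: add FIRST(β)\{ε} to FOLLOW(B); if β nullable, add FOLLOW(A).
FOLLOW(A) = {$}


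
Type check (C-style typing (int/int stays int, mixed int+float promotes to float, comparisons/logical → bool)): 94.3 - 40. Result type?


Operand types: float - int
Rule: mixed int/float promotes to float; int/int stays int
Result type: float


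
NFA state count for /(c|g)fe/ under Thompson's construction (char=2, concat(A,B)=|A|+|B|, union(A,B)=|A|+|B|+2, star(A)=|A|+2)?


Syntax tree has 4 char leaf(s), 1 union(s), 0 star(s)
chars contribute 4×2 = 8; each union adds +2; each star adds +2
Total: 8 + 2 + 0 = 10 states


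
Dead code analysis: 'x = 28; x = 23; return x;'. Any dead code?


first assignment to x is overwritten before any read
Dead: 'x = 28'


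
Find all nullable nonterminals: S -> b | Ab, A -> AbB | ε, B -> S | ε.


A nonterminal is nullable iff some alternative derives ε (directly, or every symbol in it is nullable)
Nullable: {A, B}


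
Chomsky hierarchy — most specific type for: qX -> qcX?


LHS has context (more than one symbol) and |LHS| ≤ |RHS|
Classification: Type 1 (Context-Sensitive)


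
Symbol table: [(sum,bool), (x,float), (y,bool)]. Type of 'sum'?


Lookup 'sum' → type bool


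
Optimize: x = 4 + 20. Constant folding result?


4 + 20 = 24 at compile time
Optimized: x = 24
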